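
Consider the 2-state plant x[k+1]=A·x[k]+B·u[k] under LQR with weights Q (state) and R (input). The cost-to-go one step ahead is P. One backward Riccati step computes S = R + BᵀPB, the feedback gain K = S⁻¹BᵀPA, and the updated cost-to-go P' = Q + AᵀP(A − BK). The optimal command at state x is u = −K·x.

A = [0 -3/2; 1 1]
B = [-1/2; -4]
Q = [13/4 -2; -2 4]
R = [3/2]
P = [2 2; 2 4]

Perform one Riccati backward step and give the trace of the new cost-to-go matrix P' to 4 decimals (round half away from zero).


9.6791

BᵀP = [-9.0000 -17.0000]
S = R + BᵀPB = [3/2] + [72.5000] = [74.0000]
BᵀPA = [-17.0000 -3.5000]
K = S⁻¹·BᵀPA = [-0.2297 -0.0473]
A−BK = [-0.1149 -1.5236; 0.0811 0.8108]
AᵀP(A−BK) = [0.0946 0.1959; 0.1959 2.3345]
P' = Q + AᵀP(A−BK) = [3.3446 -1.8041; -1.8041 6.3345]
tr(P') = 9.6791


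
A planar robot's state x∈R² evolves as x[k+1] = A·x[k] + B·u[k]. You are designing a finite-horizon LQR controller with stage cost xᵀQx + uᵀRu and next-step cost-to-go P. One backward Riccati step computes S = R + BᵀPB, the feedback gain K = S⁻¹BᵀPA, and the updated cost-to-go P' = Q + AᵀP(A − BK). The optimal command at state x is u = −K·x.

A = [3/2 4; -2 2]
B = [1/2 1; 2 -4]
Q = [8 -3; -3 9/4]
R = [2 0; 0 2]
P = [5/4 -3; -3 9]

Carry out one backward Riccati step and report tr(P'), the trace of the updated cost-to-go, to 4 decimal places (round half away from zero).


BᵀP = [-5.3750 16.5000; 13.2500 -39.0000]
S = R + BᵀPB = [2 0; 0 2] + [30.3125 -71.3750; -71.3750 169.2500] = [32.3125 -71.3750; -71.3750 171.2500]
BᵀPA = [-41.0625 11.5000; 97.8750 -25.0000]
K = S⁻¹·BᵀPA = [-0.1050 0.4213; 0.5278 0.0296]
A−BK = [1.0248 3.7597; 0.3211 1.2758]
AᵀP(A−BK) = [0.8454 0.9018; 0.9018 3.8952]
P' = Q + AᵀP(A−BK) = [8.8454 -2.0982; -2.0982 6.1452]
tr(P') = 14.9907

14.9907


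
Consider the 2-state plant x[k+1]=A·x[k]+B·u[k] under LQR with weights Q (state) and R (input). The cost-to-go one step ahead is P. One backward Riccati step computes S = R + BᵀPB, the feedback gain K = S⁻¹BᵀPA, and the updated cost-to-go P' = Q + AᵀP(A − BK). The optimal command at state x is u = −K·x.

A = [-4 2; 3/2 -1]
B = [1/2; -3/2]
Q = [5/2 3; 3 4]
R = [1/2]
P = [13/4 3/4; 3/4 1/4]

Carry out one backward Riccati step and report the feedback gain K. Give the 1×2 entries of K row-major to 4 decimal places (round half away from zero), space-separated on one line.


-2.6667 1.3333

BᵀP = [0.5000 0.0000]
S = R + BᵀPB = [1/2] + [0.2500] = [0.7500]
BᵀPA = [-2.0000 1.0000]
K = S⁻¹·BᵀPA = [-2.6667 1.3333]
A−BK = [-2.6667 1.3333; -2.5000 1.0000]
AᵀP(A−BK) = [38.2292 -18.4583; -18.4583 8.9167]
P' = Q + AᵀP(A−BK) = [40.7292 -15.4583; -15.4583 12.9167]
tr(P') = 53.6458


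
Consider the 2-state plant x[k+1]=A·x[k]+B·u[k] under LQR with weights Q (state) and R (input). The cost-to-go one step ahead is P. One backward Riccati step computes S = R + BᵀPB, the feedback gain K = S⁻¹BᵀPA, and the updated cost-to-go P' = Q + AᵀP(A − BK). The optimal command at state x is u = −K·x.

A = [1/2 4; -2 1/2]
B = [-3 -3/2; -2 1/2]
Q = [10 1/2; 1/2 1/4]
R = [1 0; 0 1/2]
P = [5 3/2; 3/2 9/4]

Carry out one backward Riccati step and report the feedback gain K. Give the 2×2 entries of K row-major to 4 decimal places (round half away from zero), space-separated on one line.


BᵀP = [-18.0000 -9.0000; -6.7500 -1.1250]
S = R + BᵀPB = [1 0; 0 1/2] + [72.0000 22.5000; 22.5000 9.5625] = [73.0000 22.5000; 22.5000 10.0625]
BᵀPA = [9.0000 -76.5000; -1.1250 -27.5625]
K = S⁻¹·BᵀPA = [0.5075 -0.6554; -1.2466 -1.2737]
A−BK = [0.1526 0.1233; -0.3616 -0.1738]
AᵀP(A−BK) = [1.2798 0.5902; 0.5902 1.3204]
P' = Q + AᵀP(A−BK) = [11.2798 1.0902; 1.0902 1.5704]
tr(P') = 12.8502

0.5075 -0.6554 -1.2466 -1.2737


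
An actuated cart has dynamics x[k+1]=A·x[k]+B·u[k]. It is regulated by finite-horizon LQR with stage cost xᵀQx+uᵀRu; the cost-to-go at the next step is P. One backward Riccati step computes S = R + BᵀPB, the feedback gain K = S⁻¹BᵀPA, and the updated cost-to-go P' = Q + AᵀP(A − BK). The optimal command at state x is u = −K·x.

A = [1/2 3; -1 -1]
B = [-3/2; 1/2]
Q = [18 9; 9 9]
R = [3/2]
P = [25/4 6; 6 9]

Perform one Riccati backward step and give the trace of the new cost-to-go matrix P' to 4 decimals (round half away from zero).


36.3457

BᵀP = [-6.3750 -4.5000]
S = R + BᵀPB = [3/2] + [7.3125] = [8.8125]
BᵀPA = [1.3125 -14.6250]
K = S⁻¹·BᵀPA = [0.1489 -1.6596]
A−BK = [0.7234 0.5106; -1.0745 -0.1702]
AᵀP(A−BK) = [4.3670 -0.4468; -0.4468 4.9787]
P' = Q + AᵀP(A−BK) = [22.3670 8.5532; 8.5532 13.9787]
tr(P') = 36.3457


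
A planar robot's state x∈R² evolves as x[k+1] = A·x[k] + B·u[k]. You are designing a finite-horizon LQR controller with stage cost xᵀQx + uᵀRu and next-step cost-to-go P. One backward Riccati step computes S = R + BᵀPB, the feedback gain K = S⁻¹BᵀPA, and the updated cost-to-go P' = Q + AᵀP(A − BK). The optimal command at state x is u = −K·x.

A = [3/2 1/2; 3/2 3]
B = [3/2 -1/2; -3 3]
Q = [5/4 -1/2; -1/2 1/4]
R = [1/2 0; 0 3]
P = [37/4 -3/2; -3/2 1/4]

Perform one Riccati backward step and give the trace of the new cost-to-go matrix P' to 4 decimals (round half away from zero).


BᵀP = [18.3750 -3.0000; -9.1250 1.5000]
S = R + BᵀPB = [1/2 0; 0 3] + [36.5625 -18.1875; -18.1875 9.0625] = [37.0625 -18.1875; -18.1875 12.0625]
BᵀPA = [23.0625 0.1875; -11.4375 -0.0625]
K = S⁻¹·BᵀPA = [0.6035 0.0097; -0.0383 0.0094]
A−BK = [0.5757 0.4902; 3.4253 3.0008]
AᵀP(A−BK) = [0.2695 0.0720; 0.0720 0.0613]
P' = Q + AᵀP(A−BK) = [1.5195 -0.4280; -0.4280 0.3113]
tr(P') = 1.8308

1.8308


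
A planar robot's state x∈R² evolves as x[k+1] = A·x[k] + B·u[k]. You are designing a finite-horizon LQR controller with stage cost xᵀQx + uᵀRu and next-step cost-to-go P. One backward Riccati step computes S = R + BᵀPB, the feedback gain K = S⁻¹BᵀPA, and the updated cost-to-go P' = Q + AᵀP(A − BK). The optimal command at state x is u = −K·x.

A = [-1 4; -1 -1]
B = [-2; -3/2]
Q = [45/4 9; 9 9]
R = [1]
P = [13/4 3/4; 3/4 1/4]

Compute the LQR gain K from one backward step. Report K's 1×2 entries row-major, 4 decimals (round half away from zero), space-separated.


0.4984 -1.5016

BᵀP = [-7.6250 -1.8750]
S = R + BᵀPB = [1] + [18.0625] = [19.0625]
BᵀPA = [9.5000 -28.6250]
K = S⁻¹·BᵀPA = [0.4984 -1.5016]
A−BK = [-0.0033 0.9967; -0.2525 -3.2525]
AᵀP(A−BK) = [0.2656 -0.7344; -0.7344 3.2656]
P' = Q + AᵀP(A−BK) = [11.5156 8.2656; 8.2656 12.2656]
tr(P') = 23.7811


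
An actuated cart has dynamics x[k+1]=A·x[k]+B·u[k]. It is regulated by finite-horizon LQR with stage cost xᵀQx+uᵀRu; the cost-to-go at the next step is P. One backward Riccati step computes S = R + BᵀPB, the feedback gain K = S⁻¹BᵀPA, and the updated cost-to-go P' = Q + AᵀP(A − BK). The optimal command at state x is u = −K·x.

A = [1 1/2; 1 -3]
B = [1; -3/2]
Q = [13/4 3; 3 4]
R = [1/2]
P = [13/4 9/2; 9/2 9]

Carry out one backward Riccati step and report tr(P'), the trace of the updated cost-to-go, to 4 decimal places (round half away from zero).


BᵀP = [-3.5000 -9.0000]
S = R + BᵀPB = [1/2] + [10.0000] = [10.5000]
BᵀPA = [-12.5000 25.2500]
K = S⁻¹·BᵀPA = [-1.1905 2.4048]
A−BK = [2.1905 -1.9048; -0.7857 0.6071]
AᵀP(A−BK) = [6.3690 -6.5655; -6.5655 7.5923]
P' = Q + AᵀP(A−BK) = [9.6190 -3.5655; -3.5655 11.5923]
tr(P') = 21.2113

21.2113


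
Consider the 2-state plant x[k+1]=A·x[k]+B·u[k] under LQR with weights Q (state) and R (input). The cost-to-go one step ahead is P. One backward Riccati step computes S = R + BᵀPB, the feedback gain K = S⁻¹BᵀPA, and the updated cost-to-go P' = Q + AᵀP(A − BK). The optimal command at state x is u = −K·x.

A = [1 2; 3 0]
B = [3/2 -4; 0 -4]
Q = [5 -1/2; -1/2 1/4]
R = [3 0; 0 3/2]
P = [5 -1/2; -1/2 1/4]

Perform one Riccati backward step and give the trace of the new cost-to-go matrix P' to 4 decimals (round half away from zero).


BᵀP = [7.5000 -0.7500; -18.0000 1.0000]
S = R + BᵀPB = [3 0; 0 3/2] + [11.2500 -27.0000; -27.0000 68.0000] = [14.2500 -27.0000; -27.0000 69.5000]
BᵀPA = [5.2500 15.0000; -15.0000 -36.0000]
K = S⁻¹·BᵀPA = [-0.1535 0.2697; -0.2755 -0.4132]
A−BK = [0.1284 -0.0574; 1.8981 -1.6528]
AᵀP(A−BK) = [0.9240 -0.6141; -0.6141 1.0789]
P' = Q + AᵀP(A−BK) = [5.9240 -1.1141; -1.1141 1.3289]
tr(P') = 7.2529

7.2529


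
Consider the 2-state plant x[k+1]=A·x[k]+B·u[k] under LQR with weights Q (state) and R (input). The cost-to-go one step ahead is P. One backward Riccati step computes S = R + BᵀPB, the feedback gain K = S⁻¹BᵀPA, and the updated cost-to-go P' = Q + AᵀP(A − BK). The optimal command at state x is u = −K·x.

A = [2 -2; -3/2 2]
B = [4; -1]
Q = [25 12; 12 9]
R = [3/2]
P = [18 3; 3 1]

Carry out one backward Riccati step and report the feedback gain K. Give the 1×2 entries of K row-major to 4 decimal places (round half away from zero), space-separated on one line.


BᵀP = [69.0000 11.0000]
S = R + BᵀPB = [3/2] + [265.0000] = [266.5000]
BᵀPA = [121.5000 -116.0000]
K = S⁻¹·BᵀPA = [0.4559 -0.4353]
A−BK = [0.1764 -0.2589; -1.0441 1.5647]
AᵀP(A−BK) = [0.8569 -1.1144; -1.1144 1.5084]
P' = Q + AᵀP(A−BK) = [25.8569 10.8856; 10.8856 10.5084]
tr(P') = 36.3654

0.4559 -0.4353


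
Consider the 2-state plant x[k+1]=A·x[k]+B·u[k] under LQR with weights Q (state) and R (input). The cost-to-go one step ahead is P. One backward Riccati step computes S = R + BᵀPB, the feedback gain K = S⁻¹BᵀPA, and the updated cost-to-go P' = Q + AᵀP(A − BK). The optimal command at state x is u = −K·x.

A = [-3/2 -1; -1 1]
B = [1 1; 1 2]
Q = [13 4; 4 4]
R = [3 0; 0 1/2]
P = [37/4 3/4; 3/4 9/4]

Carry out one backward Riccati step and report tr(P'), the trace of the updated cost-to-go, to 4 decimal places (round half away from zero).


BᵀP = [10.0000 3.0000; 10.7500 5.2500]
S = R + BᵀPB = [3 0; 0 1/2] + [13.0000 16.0000; 16.0000 21.2500] = [16.0000 16.0000; 16.0000 21.7500]
BᵀPA = [-18.0000 -7.0000; -21.3750 -5.5000]
K = S⁻¹·BᵀPA = [-0.5380 -0.6984; -0.5870 0.2609]
A−BK = [-0.3750 -0.5625; 0.7120 1.1766]
AᵀP(A−BK) = [3.0815 4.2554; 4.2554 6.5462]
P' = Q + AᵀP(A−BK) = [16.0815 8.2554; 8.2554 10.5462]
tr(P') = 26.6277

26.6277


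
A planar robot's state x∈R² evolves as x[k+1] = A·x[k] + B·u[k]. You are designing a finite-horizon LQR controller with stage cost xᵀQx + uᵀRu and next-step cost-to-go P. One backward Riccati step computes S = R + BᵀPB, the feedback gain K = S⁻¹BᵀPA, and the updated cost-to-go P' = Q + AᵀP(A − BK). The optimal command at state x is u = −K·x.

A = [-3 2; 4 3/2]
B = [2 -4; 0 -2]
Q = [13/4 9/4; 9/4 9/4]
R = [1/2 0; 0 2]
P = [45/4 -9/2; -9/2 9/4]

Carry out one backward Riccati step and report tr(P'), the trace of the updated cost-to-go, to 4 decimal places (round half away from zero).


15.2297

BᵀP = [22.5000 -9.0000; -36.0000 13.5000]
S = R + BᵀPB = [1/2 0; 0 2] + [45.0000 -72.0000; -72.0000 117.0000] = [45.5000 -72.0000; -72.0000 119.0000]
BᵀPA = [-103.5000 31.5000; 162.0000 -51.7500]
K = S⁻¹·BᵀPA = [-2.8308 0.0976; -0.3514 -0.3758]
A−BK = [1.2560 0.3015; 3.2972 0.7484]
AᵀP(A−BK) = [9.1903 1.2348; 1.2348 0.5393]
P' = Q + AᵀP(A−BK) = [12.4403 3.4848; 3.4848 2.7893]
tr(P') = 15.2297


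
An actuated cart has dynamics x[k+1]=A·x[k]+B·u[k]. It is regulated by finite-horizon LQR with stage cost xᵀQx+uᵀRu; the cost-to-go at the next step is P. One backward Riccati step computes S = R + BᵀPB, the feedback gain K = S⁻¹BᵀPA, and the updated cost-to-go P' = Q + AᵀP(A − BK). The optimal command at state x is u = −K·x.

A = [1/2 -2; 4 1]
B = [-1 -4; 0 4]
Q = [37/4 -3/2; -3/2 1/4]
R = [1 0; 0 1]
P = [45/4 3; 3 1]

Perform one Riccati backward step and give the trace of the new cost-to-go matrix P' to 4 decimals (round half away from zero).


15.3554

BᵀP = [-11.2500 -3.0000; -33.0000 -8.0000]
S = R + BᵀPB = [1 0; 0 1] + [11.2500 33.0000; 33.0000 100.0000] = [12.2500 33.0000; 33.0000 101.0000]
BᵀPA = [-17.6250 19.5000; -48.5000 58.0000]
K = S⁻¹·BᵀPA = [-1.2116 0.3744; -0.0843 0.4519]
A−BK = [-1.0489 0.1821; 4.3373 -0.8078]
AᵀP(A−BK) = [5.3680 -1.2327; -1.2327 0.4874]
P' = Q + AᵀP(A−BK) = [14.6180 -2.7327; -2.7327 0.7374]
tr(P') = 15.3554


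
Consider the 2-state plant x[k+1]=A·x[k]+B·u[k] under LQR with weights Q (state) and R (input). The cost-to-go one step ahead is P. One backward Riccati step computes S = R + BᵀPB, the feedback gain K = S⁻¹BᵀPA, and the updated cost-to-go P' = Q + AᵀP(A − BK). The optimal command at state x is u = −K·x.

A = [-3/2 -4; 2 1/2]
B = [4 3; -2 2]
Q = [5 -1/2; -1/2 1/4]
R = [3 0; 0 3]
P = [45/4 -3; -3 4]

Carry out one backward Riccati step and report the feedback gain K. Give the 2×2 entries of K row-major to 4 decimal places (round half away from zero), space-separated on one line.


-0.6076 -0.6753 0.2971 -0.4177

BᵀP = [51.0000 -20.0000; 27.7500 -1.0000]
S = R + BᵀPB = [3 0; 0 3] + [244.0000 113.0000; 113.0000 81.2500] = [247.0000 113.0000; 113.0000 84.2500]
BᵀPA = [-116.5000 -214.0000; -43.6250 -111.5000]
K = S⁻¹·BᵀPA = [-0.6076 -0.6753; 0.2971 -0.4177]
A−BK = [0.0390 -0.0457; 0.1906 -0.0153]
AᵀP(A−BK) = [1.4901 0.8549; 0.8549 1.9118]
P' = Q + AᵀP(A−BK) = [6.4901 0.3549; 0.3549 2.1618]
tr(P') = 8.6519


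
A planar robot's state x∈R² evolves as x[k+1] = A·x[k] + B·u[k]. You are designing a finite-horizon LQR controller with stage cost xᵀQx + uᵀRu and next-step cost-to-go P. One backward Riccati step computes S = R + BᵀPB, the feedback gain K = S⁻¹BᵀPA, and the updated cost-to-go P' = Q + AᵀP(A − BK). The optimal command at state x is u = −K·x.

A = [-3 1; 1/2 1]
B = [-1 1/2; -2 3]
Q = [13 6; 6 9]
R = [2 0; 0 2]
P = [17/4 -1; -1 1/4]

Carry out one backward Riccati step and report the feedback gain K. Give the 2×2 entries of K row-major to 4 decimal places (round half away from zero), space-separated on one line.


BᵀP = [-2.2500 0.5000; -0.8750 0.2500]
S = R + BᵀPB = [2 0; 0 2] + [1.2500 0.3750; 0.3750 0.3125] = [3.2500 0.3750; 0.3750 2.3125]
BᵀPA = [7.0000 -1.7500; 2.7500 -0.6250]
K = S⁻¹·BᵀPA = [2.0551 -0.5169; 0.8559 -0.1864]
A−BK = [-1.3729 0.5763; 2.0424 0.5254]
AᵀP(A−BK) = [24.5731 -5.9936; -5.9936 1.4788]
P' = Q + AᵀP(A−BK) = [37.5731 0.0064; 0.0064 10.4788]
tr(P') = 48.0519

2.0551 -0.5169 0.8559 -0.1864


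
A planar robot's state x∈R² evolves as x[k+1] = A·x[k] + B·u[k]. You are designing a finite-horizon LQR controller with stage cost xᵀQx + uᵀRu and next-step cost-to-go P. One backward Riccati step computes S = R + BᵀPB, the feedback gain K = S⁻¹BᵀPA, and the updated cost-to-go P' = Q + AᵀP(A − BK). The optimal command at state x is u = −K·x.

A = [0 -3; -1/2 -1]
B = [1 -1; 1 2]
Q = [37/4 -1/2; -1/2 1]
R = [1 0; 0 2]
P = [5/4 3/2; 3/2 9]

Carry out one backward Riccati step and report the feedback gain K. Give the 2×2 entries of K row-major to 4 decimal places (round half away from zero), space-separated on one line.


-0.1705 -1.6092 -0.1545 0.2291

BᵀP = [2.7500 10.5000; 1.7500 16.5000]
S = R + BᵀPB = [1 0; 0 2] + [13.2500 18.2500; 18.2500 31.2500] = [14.2500 18.2500; 18.2500 33.2500]
BᵀPA = [-5.2500 -18.7500; -8.2500 -21.7500]
K = S⁻¹·BᵀPA = [-0.1705 -1.6092; -0.1545 0.2291]
A−BK = [0.0160 -1.1616; -0.0204 0.1510]
AᵀP(A−BK) = [0.0799 0.1918; 0.1918 4.0604]
P' = Q + AᵀP(A−BK) = [9.3299 -0.3082; -0.3082 5.0604]
tr(P') = 14.3903


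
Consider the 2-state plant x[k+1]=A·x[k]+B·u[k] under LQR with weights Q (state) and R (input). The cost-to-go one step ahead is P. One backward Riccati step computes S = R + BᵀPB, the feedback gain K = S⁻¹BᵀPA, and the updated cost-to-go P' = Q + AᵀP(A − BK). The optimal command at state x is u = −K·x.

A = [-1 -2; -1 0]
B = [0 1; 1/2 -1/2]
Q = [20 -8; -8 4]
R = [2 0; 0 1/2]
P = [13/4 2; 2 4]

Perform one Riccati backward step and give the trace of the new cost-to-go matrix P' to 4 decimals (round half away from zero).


BᵀP = [1.0000 2.0000; 2.2500 0.0000]
S = R + BᵀPB = [2 0; 0 1/2] + [1.0000 0.0000; 0.0000 2.2500] = [3.0000 0.0000; 0.0000 2.7500]
BᵀPA = [-3.0000 -2.0000; -2.2500 -4.5000]
K = S⁻¹·BᵀPA = [-1.0000 -0.6667; -0.8182 -1.6364]
A−BK = [-0.1818 -0.3636; -0.9091 -0.4848]
AᵀP(A−BK) = [6.4091 4.8182; 4.8182 4.3030]
P' = Q + AᵀP(A−BK) = [26.4091 -3.1818; -3.1818 8.3030]
tr(P') = 34.7121

34.7121


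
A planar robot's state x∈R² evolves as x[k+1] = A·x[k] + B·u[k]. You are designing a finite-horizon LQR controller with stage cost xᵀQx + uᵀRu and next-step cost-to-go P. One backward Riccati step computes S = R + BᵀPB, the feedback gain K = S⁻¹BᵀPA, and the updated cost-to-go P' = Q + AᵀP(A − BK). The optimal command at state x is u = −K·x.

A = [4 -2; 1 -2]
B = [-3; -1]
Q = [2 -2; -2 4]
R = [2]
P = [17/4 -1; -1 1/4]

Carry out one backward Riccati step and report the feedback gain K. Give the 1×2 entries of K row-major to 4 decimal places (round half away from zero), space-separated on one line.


-1.2826 0.5217

BᵀP = [-11.7500 2.7500]
S = R + BᵀPB = [2] + [32.5000] = [34.5000]
BᵀPA = [-44.2500 18.0000]
K = S⁻¹·BᵀPA = [-1.2826 0.5217]
A−BK = [0.1522 -0.4348; -0.2826 -1.4783]
AᵀP(A−BK) = [3.4946 -1.4130; -1.4130 0.6087]
P' = Q + AᵀP(A−BK) = [5.4946 -3.4130; -3.4130 4.6087]
tr(P') = 10.1033


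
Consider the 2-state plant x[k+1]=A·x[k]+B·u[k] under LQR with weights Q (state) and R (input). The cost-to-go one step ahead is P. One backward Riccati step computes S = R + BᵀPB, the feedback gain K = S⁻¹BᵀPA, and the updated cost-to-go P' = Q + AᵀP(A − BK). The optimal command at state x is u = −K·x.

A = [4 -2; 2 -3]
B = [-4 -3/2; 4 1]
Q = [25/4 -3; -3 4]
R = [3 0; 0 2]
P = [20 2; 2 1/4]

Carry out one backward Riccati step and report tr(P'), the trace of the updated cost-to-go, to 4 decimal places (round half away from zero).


BᵀP = [-72.0000 -7.0000; -28.0000 -2.7500]
S = R + BᵀPB = [3 0; 0 2] + [260.0000 101.0000; 101.0000 39.2500] = [263.0000 101.0000; 101.0000 41.2500]
BᵀPA = [-302.0000 165.0000; -117.5000 64.2500]
K = S⁻¹·BᵀPA = [-0.9108 0.4894; -0.6183 0.3593]
A−BK = [-0.5708 0.4965; 6.2617 -5.3169]
AᵀP(A−BK) = [5.2752 -3.4851; -3.4851 2.4149]
P' = Q + AᵀP(A−BK) = [11.5252 -6.4851; -6.4851 6.4149]
tr(P') = 17.9401

17.9401


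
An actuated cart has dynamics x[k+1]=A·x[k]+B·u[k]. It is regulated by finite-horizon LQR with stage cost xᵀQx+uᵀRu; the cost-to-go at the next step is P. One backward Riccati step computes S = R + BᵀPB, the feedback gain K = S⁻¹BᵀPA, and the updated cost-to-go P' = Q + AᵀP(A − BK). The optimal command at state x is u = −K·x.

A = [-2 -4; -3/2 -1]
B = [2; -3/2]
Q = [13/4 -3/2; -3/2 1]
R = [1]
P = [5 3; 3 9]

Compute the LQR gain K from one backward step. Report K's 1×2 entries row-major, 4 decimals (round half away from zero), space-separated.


BᵀP = [5.5000 -7.5000]
S = R + BᵀPB = [1] + [22.2500] = [23.2500]
BᵀPA = [0.2500 -14.5000]
K = S⁻¹·BᵀPA = [0.0108 -0.6237]
A−BK = [-2.0215 -2.7527; -1.4839 -1.9355]
AᵀP(A−BK) = [58.2473 77.6559; 77.6559 103.9570]
P' = Q + AᵀP(A−BK) = [61.4973 76.1559; 76.1559 104.9570]
tr(P') = 166.4543

0.0108 -0.6237


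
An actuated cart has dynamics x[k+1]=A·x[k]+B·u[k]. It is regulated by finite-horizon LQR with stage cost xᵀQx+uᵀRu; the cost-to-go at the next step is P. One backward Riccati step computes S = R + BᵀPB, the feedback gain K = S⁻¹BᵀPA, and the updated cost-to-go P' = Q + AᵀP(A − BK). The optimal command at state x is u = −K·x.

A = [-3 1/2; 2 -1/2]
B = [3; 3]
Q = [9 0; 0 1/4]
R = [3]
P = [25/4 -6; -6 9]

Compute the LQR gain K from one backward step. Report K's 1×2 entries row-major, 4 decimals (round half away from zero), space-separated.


0.4884 -0.1279

BᵀP = [0.7500 9.0000]
S = R + BᵀPB = [3] + [29.2500] = [32.2500]
BᵀPA = [15.7500 -4.1250]
K = S⁻¹·BᵀPA = [0.4884 -0.1279]
A−BK = [-4.4651 0.8837; 0.5349 -0.1163]
AᵀP(A−BK) = [156.5581 -31.3605; -31.3605 6.2849]
P' = Q + AᵀP(A−BK) = [165.5581 -31.3605; -31.3605 6.5349]
tr(P') = 172.0930


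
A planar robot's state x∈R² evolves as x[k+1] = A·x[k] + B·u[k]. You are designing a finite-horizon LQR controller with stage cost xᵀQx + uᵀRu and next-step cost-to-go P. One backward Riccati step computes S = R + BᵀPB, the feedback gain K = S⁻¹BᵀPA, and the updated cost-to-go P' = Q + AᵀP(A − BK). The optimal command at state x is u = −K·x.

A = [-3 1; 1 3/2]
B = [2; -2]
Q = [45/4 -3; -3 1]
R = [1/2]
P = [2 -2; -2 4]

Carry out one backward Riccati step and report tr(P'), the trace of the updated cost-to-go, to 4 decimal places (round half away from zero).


16.7809

BᵀP = [8.0000 -12.0000]
S = R + BᵀPB = [1/2] + [40.0000] = [40.5000]
BᵀPA = [-36.0000 -10.0000]
K = S⁻¹·BᵀPA = [-0.8889 -0.2469]
A−BK = [-1.2222 1.4938; -0.7778 1.0062]
AᵀP(A−BK) = [2.0000 -1.8889; -1.8889 2.5309]
P' = Q + AᵀP(A−BK) = [13.2500 -4.8889; -4.8889 3.5309]
tr(P') = 16.7809


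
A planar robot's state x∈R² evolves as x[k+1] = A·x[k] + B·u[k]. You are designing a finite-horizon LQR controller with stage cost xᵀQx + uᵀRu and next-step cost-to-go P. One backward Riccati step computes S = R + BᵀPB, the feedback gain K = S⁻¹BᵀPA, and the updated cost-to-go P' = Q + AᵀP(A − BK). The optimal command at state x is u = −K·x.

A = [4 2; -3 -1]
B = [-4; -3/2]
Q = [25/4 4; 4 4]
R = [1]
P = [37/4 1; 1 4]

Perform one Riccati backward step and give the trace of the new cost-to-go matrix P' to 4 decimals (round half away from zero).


BᵀP = [-38.5000 -10.0000]
S = R + BᵀPB = [1] + [169.0000] = [170.0000]
BᵀPA = [-124.0000 -67.0000]
K = S⁻¹·BᵀPA = [-0.7294 -0.3941]
A−BK = [1.0824 0.4235; -4.0941 -1.5912]
AᵀP(A−BK) = [69.5529 27.1294; 27.1294 10.5941]
P' = Q + AᵀP(A−BK) = [75.8029 31.1294; 31.1294 14.5941]
tr(P') = 90.3971

90.3971


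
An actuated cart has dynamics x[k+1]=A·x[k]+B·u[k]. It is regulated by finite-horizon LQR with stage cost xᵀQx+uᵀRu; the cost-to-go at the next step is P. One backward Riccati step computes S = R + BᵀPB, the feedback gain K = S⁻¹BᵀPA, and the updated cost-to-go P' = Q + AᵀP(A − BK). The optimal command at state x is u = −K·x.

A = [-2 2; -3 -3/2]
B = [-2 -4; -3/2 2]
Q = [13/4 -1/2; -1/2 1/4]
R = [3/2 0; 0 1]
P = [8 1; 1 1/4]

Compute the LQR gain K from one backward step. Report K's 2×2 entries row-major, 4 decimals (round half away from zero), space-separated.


BᵀP = [-17.5000 -2.3750; -30.0000 -3.5000]
S = R + BᵀPB = [3/2 0; 0 1] + [38.5625 65.2500; 65.2500 113.0000] = [40.0625 65.2500; 65.2500 114.0000]
BᵀPA = [42.1250 -31.4375; 70.5000 -54.7500]
K = S⁻¹·BᵀPA = [0.6529 -0.0369; 0.2447 -0.4591]
A−BK = [0.2847 0.0896; -2.5100 -0.6372]
AᵀP(A−BK) = [1.4936 0.0491; 0.0491 0.2644]
P' = Q + AᵀP(A−BK) = [4.7436 -0.4509; -0.4509 0.5144]
tr(P') = 5.2580

0.6529 -0.0369 0.2447 -0.4591


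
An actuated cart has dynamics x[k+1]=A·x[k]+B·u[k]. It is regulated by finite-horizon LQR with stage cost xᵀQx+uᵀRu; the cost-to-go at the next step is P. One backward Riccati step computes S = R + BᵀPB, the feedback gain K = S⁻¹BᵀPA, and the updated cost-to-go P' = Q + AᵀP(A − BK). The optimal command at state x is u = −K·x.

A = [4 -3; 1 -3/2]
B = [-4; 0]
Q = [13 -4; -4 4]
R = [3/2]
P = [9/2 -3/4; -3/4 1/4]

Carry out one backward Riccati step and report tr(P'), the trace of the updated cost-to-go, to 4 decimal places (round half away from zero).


19.4503

BᵀP = [-18.0000 3.0000]
S = R + BᵀPB = [3/2] + [72.0000] = [73.5000]
BᵀPA = [-69.0000 49.5000]
K = S⁻¹·BᵀPA = [-0.9388 0.6735]
A−BK = [0.2449 -0.3061; 1.0000 -1.5000]
AᵀP(A−BK) = [1.4745 -1.1556; -1.1556 0.9758]
P' = Q + AᵀP(A−BK) = [14.4745 -5.1556; -5.1556 4.9758]
tr(P') = 19.4503


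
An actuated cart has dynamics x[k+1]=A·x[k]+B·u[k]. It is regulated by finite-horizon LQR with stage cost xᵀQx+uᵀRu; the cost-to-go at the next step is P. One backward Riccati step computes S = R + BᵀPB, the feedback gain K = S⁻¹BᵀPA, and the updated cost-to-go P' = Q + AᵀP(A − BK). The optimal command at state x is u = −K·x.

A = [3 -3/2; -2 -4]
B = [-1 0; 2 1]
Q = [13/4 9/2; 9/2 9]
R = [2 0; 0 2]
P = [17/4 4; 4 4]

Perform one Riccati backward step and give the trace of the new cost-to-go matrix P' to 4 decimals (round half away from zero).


BᵀP = [3.7500 4.0000; 4.0000 4.0000]
S = R + BᵀPB = [2 0; 0 2] + [4.2500 4.0000; 4.0000 4.0000] = [6.2500 4.0000; 4.0000 6.0000]
BᵀPA = [3.2500 -21.6250; 4.0000 -22.0000]
K = S⁻¹·BᵀPA = [0.1628 -1.9419; 0.5581 -2.3721]
A−BK = [3.1628 -3.4419; -2.8837 2.2558]
AᵀP(A−BK) = [3.4884 -7.3256; -7.3256 27.3837]
P' = Q + AᵀP(A−BK) = [6.7384 -2.8256; -2.8256 36.3837]
tr(P') = 43.1221

43.1221


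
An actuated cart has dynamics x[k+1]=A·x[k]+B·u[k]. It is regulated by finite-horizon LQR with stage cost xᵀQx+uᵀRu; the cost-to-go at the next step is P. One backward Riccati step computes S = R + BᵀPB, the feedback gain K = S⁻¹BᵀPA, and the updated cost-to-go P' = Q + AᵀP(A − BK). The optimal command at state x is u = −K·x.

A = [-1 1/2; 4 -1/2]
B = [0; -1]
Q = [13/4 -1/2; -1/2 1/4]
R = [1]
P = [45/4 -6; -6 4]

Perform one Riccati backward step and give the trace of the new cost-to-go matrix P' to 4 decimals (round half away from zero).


31.7625

BᵀP = [6.0000 -4.0000]
S = R + BᵀPB = [1] + [4.0000] = [5.0000]
BᵀPA = [-22.0000 5.0000]
K = S⁻¹·BᵀPA = [-4.4000 1.0000]
A−BK = [-1.0000 0.5000; -0.4000 0.5000]
AᵀP(A−BK) = [26.4500 -6.6250; -6.6250 1.8125]
P' = Q + AᵀP(A−BK) = [29.7000 -7.1250; -7.1250 2.0625]
tr(P') = 31.7625


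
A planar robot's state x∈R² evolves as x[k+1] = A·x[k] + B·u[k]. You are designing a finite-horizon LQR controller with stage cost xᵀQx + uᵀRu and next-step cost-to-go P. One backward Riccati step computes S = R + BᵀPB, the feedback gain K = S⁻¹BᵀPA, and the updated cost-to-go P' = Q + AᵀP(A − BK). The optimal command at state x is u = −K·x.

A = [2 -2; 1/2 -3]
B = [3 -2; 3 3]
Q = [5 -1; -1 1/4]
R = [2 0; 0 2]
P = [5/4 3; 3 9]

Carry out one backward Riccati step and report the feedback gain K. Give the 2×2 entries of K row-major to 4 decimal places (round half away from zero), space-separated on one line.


0.3581 -0.7444 -0.1162 -0.2805

BᵀP = [12.7500 36.0000; 6.5000 21.0000]
S = R + BᵀPB = [2 0; 0 2] + [146.2500 82.5000; 82.5000 50.0000] = [148.2500 82.5000; 82.5000 52.0000]
BᵀPA = [43.5000 -133.5000; 23.5000 -76.0000]
K = S⁻¹·BᵀPA = [0.3581 -0.7444; -0.1162 -0.2805]
A−BK = [0.6934 -0.3279; -0.2257 0.0748]
AᵀP(A−BK) = [0.4039 -0.5264; -0.5264 1.3032]
P' = Q + AᵀP(A−BK) = [5.4039 -1.5264; -1.5264 1.5532]
tr(P') = 6.9571


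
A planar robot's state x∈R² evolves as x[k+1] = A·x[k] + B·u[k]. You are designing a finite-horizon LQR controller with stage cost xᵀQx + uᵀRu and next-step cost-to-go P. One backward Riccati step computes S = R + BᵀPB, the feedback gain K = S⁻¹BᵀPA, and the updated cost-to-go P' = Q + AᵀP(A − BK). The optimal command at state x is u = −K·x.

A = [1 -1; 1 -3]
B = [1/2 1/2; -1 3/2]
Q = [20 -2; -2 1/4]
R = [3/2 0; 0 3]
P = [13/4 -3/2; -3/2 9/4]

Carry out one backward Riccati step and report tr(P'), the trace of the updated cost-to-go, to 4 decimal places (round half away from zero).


BᵀP = [3.1250 -3.0000; -0.6250 2.6250]
S = R + BᵀPB = [3/2 0; 0 3] + [4.5625 -2.9375; -2.9375 3.6250] = [6.0625 -2.9375; -2.9375 6.6250]
BᵀPA = [0.1250 5.8750; 2.0000 -7.2500]
K = S⁻¹·BᵀPA = [0.2126 0.5589; 0.3961 -0.8465]
A−BK = [0.6957 -0.8562; 0.6184 -1.1713]
AᵀP(A−BK) = [1.6812 -2.3768; -2.3768 5.0792]
P' = Q + AᵀP(A−BK) = [21.6812 -4.3768; -4.3768 5.3292]
tr(P') = 27.0103

27.0103


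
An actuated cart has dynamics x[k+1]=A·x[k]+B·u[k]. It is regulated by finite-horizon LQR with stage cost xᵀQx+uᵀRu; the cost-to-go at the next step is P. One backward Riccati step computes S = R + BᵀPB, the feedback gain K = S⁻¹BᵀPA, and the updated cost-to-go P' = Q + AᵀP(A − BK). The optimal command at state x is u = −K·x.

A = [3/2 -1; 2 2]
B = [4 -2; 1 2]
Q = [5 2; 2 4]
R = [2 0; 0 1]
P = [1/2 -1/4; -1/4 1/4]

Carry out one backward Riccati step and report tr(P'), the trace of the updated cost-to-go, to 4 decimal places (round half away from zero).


BᵀP = [1.7500 -0.7500; -1.5000 1.0000]
S = R + BᵀPB = [2 0; 0 1] + [6.2500 -5.0000; -5.0000 5.0000] = [8.2500 -5.0000; -5.0000 6.0000]
BᵀPA = [1.1250 -3.2500; -0.2500 3.5000]
K = S⁻¹·BᵀPA = [0.2245 -0.0816; 0.1454 0.5153]
A−BK = [0.8929 0.3571; 1.4847 1.0510]
AᵀP(A−BK) = [0.4088 0.2207; 0.2207 0.4311]
P' = Q + AᵀP(A−BK) = [5.4088 2.2207; 2.2207 4.4311]
tr(P') = 9.8399

9.8399


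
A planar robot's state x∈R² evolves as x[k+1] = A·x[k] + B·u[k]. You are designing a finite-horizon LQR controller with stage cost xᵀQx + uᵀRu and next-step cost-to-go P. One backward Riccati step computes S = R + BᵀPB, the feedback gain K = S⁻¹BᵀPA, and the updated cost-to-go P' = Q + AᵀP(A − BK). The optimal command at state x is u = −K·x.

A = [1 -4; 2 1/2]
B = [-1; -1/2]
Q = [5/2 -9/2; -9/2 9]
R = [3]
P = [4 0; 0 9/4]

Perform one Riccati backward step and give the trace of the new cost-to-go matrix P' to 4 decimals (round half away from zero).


BᵀP = [-4.0000 -1.1250]
S = R + BᵀPB = [3] + [4.5625] = [7.5625]
BᵀPA = [-6.2500 15.4375]
K = S⁻¹·BᵀPA = [-0.8264 2.0413]
A−BK = [0.1736 -1.9587; 1.5868 1.5207]
AᵀP(A−BK) = [7.8347 -0.9917; -0.9917 33.0496]
P' = Q + AᵀP(A−BK) = [10.3347 -5.4917; -5.4917 42.0496]
tr(P') = 52.3843

52.3843


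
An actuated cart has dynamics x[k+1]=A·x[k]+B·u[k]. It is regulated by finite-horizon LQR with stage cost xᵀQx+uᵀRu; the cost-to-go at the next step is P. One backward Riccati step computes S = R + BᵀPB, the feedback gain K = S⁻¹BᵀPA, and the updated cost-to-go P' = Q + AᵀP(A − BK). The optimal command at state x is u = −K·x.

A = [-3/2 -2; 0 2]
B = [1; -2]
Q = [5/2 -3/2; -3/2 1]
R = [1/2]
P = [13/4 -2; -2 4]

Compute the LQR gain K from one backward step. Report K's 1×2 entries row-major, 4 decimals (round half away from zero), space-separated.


-0.3919 -1.2432

BᵀP = [7.2500 -10.0000]
S = R + BᵀPB = [1/2] + [27.2500] = [27.7500]
BᵀPA = [-10.8750 -34.5000]
K = S⁻¹·BᵀPA = [-0.3919 -1.2432]
A−BK = [-1.1081 -0.7568; -0.7838 -0.4865]
AᵀP(A−BK) = [3.0507 2.2297; 2.2297 2.1081]
P' = Q + AᵀP(A−BK) = [5.5507 0.7297; 0.7297 3.1081]
tr(P') = 8.6588


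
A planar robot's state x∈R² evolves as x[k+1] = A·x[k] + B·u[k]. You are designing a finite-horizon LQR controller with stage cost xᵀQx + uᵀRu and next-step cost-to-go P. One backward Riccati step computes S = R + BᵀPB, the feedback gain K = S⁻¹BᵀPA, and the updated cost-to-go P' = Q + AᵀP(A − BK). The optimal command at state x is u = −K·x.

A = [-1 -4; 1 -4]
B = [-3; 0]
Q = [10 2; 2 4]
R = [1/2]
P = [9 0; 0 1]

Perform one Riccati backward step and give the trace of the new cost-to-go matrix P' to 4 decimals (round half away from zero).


BᵀP = [-27.0000 0.0000]
S = R + BᵀPB = [1/2] + [81.0000] = [81.5000]
BᵀPA = [27.0000 108.0000]
K = S⁻¹·BᵀPA = [0.3313 1.3252]
A−BK = [-0.0061 -0.0245; 1.0000 -4.0000]
AᵀP(A−BK) = [1.0552 -3.7791; -3.7791 16.8834]
P' = Q + AᵀP(A−BK) = [11.0552 -1.7791; -1.7791 20.8834]
tr(P') = 31.9387

31.9387


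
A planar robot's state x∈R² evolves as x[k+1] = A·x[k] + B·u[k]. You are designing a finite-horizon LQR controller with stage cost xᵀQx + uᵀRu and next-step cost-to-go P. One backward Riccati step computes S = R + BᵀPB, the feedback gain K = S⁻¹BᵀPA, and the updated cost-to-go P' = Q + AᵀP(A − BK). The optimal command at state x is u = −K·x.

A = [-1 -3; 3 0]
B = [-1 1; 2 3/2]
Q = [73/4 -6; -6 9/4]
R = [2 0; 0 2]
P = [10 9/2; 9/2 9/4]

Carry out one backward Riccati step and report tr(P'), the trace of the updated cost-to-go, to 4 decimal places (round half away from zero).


28.4586

BᵀP = [-1.0000 0.0000; 16.7500 7.8750]
S = R + BᵀPB = [2 0; 0 2] + [1.0000 -1.0000; -1.0000 28.5625] = [3.0000 -1.0000; -1.0000 30.5625]
BᵀPA = [1.0000 3.0000; 6.8750 -50.2500]
K = S⁻¹·BᵀPA = [0.4128 0.4569; 0.2385 -1.6292]
A−BK = [-0.8256 -0.9139; 1.8167 1.5300]
AᵀP(A−BK) = [1.1978 0.2440; 0.2440 6.7609]
P' = Q + AᵀP(A−BK) = [19.4478 -5.7560; -5.7560 9.0109]
tr(P') = 28.4586


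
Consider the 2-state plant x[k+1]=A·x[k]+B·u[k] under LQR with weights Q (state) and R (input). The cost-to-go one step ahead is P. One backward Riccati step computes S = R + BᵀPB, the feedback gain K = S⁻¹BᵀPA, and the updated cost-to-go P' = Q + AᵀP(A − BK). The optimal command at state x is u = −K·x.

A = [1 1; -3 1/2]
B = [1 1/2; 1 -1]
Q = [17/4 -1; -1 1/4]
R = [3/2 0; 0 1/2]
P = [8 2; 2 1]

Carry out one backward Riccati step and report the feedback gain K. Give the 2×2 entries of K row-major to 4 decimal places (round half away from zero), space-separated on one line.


-0.1408 0.7465 1.5211 0.3380

BᵀP = [10.0000 3.0000; 2.0000 0.0000]
S = R + BᵀPB = [3/2 0; 0 1/2] + [13.0000 2.0000; 2.0000 1.0000] = [14.5000 2.0000; 2.0000 1.5000]
BᵀPA = [1.0000 11.5000; 2.0000 2.0000]
K = S⁻¹·BᵀPA = [-0.1408 0.7465; 1.5211 0.3380]
A−BK = [0.3803 0.0845; -1.3380 0.0915]
AᵀP(A−BK) = [2.0986 0.0775; 0.0775 0.9894]
P' = Q + AᵀP(A−BK) = [6.3486 -0.9225; -0.9225 1.2394]
tr(P') = 7.5880


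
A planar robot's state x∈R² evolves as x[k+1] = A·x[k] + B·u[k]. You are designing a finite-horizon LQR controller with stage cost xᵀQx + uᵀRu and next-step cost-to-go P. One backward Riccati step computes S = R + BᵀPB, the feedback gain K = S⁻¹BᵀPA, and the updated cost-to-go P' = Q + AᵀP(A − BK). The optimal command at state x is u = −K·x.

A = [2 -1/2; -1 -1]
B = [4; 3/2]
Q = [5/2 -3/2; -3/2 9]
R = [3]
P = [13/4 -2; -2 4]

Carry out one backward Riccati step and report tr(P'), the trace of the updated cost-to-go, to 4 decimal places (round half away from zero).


BᵀP = [10.0000 -2.0000]
S = R + BᵀPB = [3] + [37.0000] = [40.0000]
BᵀPA = [22.0000 -3.0000]
K = S⁻¹·BᵀPA = [0.5500 -0.0750]
A−BK = [-0.2000 -0.2000; -1.8250 -0.8875]
AᵀP(A−BK) = [12.9000 5.4000; 5.4000 2.5875]
P' = Q + AᵀP(A−BK) = [15.4000 3.9000; 3.9000 11.5875]
tr(P') = 26.9875

26.9875


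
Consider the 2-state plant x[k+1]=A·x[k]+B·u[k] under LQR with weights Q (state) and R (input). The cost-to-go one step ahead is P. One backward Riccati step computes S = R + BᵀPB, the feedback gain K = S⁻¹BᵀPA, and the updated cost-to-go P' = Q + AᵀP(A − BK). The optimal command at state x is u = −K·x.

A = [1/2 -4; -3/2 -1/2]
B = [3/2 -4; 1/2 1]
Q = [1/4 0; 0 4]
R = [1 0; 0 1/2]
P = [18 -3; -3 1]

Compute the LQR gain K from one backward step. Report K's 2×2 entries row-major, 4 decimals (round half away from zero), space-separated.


-0.3709 -0.5409 -0.3072 0.7533

BᵀP = [25.5000 -4.0000; -75.0000 13.0000]
S = R + BᵀPB = [1 0; 0 1/2] + [36.2500 -106.0000; -106.0000 313.0000] = [37.2500 -106.0000; -106.0000 313.5000]
BᵀPA = [18.7500 -100.0000; -57.0000 293.5000]
K = S⁻¹·BᵀPA = [-0.3709 -0.5409; -0.3072 0.7533]
A−BK = [-0.1726 -0.1754; -1.0074 -0.9829]
AᵀP(A−BK) = [0.6925 0.5809; 0.5809 1.0617]
P' = Q + AᵀP(A−BK) = [0.9425 0.5809; 0.5809 5.0617]
tr(P') = 6.0042


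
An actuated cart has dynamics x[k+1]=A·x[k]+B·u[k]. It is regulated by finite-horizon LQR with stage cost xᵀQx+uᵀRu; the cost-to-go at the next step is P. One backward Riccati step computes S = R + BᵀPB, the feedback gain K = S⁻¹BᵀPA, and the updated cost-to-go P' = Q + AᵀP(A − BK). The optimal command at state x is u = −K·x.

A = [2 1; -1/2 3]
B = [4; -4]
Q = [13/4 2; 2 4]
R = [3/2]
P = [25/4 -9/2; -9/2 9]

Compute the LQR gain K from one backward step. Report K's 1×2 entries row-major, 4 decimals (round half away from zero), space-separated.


0.2901 -0.3055

BᵀP = [43.0000 -54.0000]
S = R + BᵀPB = [3/2] + [388.0000] = [389.5000]
BᵀPA = [113.0000 -119.0000]
K = S⁻¹·BᵀPA = [0.2901 -0.3055]
A−BK = [0.8395 2.2221; 0.6605 1.7779]
AᵀP(A−BK) = [3.4669 8.7737; 8.7737 23.8931]
P' = Q + AᵀP(A−BK) = [6.7169 10.7737; 10.7737 27.8931]
tr(P') = 34.6101


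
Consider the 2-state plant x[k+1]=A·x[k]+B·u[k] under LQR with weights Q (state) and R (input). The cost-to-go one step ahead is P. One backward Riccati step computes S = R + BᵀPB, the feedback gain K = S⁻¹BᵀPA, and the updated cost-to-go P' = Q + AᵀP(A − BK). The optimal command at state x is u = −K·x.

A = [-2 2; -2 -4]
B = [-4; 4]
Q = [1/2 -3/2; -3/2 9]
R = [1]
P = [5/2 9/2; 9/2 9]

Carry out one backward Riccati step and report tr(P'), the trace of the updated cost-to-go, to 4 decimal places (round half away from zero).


31.0610

BᵀP = [8.0000 18.0000]
S = R + BᵀPB = [1] + [40.0000] = [41.0000]
BᵀPA = [-52.0000 -56.0000]
K = S⁻¹·BᵀPA = [-1.2683 -1.3659]
A−BK = [-7.0732 -3.4634; 3.0732 1.4634]
AᵀP(A−BK) = [16.0488 8.9756; 8.9756 5.5122]
P' = Q + AᵀP(A−BK) = [16.5488 7.4756; 7.4756 14.5122]
tr(P') = 31.0610


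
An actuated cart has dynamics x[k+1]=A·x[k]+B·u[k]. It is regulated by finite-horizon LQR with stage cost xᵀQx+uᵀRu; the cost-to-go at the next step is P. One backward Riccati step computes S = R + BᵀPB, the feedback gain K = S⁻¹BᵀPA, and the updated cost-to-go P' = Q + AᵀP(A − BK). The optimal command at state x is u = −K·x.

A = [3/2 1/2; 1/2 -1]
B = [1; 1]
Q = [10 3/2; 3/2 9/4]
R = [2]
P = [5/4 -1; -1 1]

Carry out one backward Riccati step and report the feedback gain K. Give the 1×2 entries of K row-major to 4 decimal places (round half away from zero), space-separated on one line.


BᵀP = [0.2500 0.0000]
S = R + BᵀPB = [2] + [0.2500] = [2.2500]
BᵀPA = [0.3750 0.1250]
K = S⁻¹·BᵀPA = [0.1667 0.0556]
A−BK = [1.3333 0.4444; 0.3333 -1.0556]
AᵀP(A−BK) = [1.5000 1.6667; 1.6667 2.3056]
P' = Q + AᵀP(A−BK) = [11.5000 3.1667; 3.1667 4.5556]
tr(P') = 16.0556

0.1667 0.0556


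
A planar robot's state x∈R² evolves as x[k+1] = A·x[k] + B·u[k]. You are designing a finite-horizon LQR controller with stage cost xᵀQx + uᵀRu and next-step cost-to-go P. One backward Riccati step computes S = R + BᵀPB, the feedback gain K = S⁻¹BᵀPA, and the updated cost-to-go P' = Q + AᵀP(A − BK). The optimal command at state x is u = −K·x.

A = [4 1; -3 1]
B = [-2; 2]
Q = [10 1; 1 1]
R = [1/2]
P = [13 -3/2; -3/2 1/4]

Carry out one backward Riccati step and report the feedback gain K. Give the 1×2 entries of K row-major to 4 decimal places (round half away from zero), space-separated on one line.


BᵀP = [-29.0000 3.5000]
S = R + BᵀPB = [1/2] + [65.0000] = [65.5000]
BᵀPA = [-126.5000 -25.5000]
K = S⁻¹·BᵀPA = [-1.9313 -0.3893]
A−BK = [0.1374 0.2214; 0.8626 1.7786]
AᵀP(A−BK) = [1.9408 0.5019; 0.5019 0.3225]
P' = Q + AᵀP(A−BK) = [11.9408 1.5019; 1.5019 1.3225]
tr(P') = 13.2634

-1.9313 -0.3893


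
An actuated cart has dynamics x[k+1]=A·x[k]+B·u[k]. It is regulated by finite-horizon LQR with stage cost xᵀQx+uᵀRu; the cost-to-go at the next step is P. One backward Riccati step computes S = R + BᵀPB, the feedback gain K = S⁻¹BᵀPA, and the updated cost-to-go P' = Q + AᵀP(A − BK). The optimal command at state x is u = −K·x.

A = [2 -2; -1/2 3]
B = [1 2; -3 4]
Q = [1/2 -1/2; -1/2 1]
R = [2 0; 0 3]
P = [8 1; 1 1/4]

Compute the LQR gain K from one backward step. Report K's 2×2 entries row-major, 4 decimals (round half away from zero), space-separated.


0.5370 -0.7531 0.5926 -0.4130

BᵀP = [5.0000 0.2500; 20.0000 3.0000]
S = R + BᵀPB = [2 0; 0 3] + [4.2500 11.0000; 11.0000 52.0000] = [6.2500 11.0000; 11.0000 55.0000]
BᵀPA = [9.8750 -9.2500; 38.5000 -31.0000]
K = S⁻¹·BᵀPA = [0.5370 -0.7531; 0.5926 -0.4130]
A−BK = [0.2778 -0.4209; -1.2593 2.3928]
AᵀP(A−BK) = [1.9444 -2.0370; -2.0370 2.4804]
P' = Q + AᵀP(A−BK) = [2.4444 -2.5370; -2.5370 3.4804]
tr(P') = 5.9248
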